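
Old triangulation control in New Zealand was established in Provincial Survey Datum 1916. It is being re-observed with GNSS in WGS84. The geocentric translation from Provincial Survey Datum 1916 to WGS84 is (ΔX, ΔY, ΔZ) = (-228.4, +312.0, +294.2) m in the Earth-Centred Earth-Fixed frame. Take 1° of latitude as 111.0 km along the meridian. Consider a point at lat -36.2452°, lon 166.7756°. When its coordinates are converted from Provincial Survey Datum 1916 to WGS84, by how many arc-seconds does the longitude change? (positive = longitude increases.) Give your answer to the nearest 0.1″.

Δλ = -10.1″

sin φ = -0.591242, cos φ = 0.806494, sin λ = 0.228765, cos λ = -0.973482.
East component: ΔE = −sin λ·ΔX + cos λ·ΔY = −(0.228765)(-228.4) + (-0.973482)(312.0) = -251.48 m.
1° of latitude spans 111000 m; at latitude φ, 1° of longitude spans that × cos φ = 89520.8 m, so Δλ = -251.48 / 89520.8 × 3600 = -10.113″.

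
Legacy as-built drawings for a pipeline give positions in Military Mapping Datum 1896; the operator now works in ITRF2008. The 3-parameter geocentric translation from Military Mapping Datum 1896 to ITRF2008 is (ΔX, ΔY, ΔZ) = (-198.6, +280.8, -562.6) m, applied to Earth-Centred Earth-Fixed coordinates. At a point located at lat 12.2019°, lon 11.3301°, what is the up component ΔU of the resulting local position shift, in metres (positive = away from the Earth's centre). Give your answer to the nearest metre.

ΔU = -255 m

The local up (radial) axis is (cos φ cos λ, cos φ sin λ, sin φ), giving ΔU = -190.330 + 53.920 − 118.910 = -255.32 m.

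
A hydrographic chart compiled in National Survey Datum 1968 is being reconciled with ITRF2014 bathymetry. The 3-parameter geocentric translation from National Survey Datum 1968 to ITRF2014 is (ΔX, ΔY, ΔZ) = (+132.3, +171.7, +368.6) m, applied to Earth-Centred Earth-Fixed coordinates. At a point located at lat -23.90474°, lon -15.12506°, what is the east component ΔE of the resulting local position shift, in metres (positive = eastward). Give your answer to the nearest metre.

ΔE = 200 m

At φ = -23.90474°, λ = -15.12506°: sin φ = -0.405217, cos φ = 0.914220, sin λ = -0.260927, cos λ = 0.965359.
ΔE = −sin λ·ΔX + cos λ·ΔY = −(-0.260927)·(132.3) + (0.965359)·(171.7) = 200.27 m.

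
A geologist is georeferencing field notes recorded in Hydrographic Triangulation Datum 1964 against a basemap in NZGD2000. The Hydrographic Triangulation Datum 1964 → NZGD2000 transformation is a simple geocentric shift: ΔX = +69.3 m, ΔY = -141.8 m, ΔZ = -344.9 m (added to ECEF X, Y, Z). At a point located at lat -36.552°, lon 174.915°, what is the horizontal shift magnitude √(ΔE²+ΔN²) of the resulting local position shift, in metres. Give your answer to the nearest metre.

353 m

The local east axis at (φ, λ) is (−sin λ, cos λ, 0), so ΔE = −sin(174.915°)·69.3 + cos(174.915°)·(-141.8) = 135.10 m.
The local north axis is (−sin φ cos λ, −sin φ sin λ, cos φ), giving ΔN = -41.109 − 7.485 − 277.064 = -325.66 m.
Horizontal magnitude = √(ΔE² + ΔN²) = √(135.10² + (-325.66)²) = 352.57 m.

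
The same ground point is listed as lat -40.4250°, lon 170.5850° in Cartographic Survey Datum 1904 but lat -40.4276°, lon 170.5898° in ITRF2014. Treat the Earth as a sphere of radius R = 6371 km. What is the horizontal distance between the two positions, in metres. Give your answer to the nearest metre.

Δφ = -40.4276° − -40.4250° = -0.0026°; Δλ = 170.5898° − 170.5850° = +0.0048°.
1° along a meridian = πR/180 = 111195 m.
ΔN = Δφ × 111195 = -289.1 m; ΔE = Δλ × 111195 × cos(-40.4250°) = +0.0048 × 111195 × 0.761255 = 406.3 m.
Distance = √(ΔE² + ΔN²) = √(406.3² + (-289.1)²) = 498.7 m.

499 m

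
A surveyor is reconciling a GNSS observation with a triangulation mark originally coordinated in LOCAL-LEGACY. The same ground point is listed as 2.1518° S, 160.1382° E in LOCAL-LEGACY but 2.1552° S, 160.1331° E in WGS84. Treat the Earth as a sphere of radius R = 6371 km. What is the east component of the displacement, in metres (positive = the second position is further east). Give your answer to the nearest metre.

Δφ = -2.1552° − -2.1518° = -0.0034°; Δλ = 160.1331° − 160.1382° = -0.0051°.
1° along a meridian = πR/180 = 111195 m.
ΔN = Δφ × 111195 = -378.1 m; ΔE = Δλ × 111195 × cos(-2.1518°) = -0.0051 × 111195 × 0.999295 = -566.7 m.

ΔE = -567 m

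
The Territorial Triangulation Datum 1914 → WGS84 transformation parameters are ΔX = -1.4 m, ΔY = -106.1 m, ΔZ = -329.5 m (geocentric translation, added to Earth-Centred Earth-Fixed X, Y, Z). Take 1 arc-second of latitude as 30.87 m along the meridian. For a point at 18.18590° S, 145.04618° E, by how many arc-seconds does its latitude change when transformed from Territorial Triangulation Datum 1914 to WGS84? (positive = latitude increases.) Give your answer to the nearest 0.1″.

sin φ = -0.312101, cos φ = 0.950049, sin λ = 0.572916, cos λ = -0.819614.
North component: ΔN = −sin φ cos λ·ΔX − sin φ sin λ·ΔY + cos φ·ΔZ = −(-0.312101)(-0.819614)(-1.4) − (-0.312101)(0.572916)(-106.1) + (0.950049)(-329.5) = -331.65 m.
1° of latitude spans 3600 × 30.87 = 111132 m, so Δφ = -331.65 / 111132 × 3600 = -10.744″.

Δφ = -10.7″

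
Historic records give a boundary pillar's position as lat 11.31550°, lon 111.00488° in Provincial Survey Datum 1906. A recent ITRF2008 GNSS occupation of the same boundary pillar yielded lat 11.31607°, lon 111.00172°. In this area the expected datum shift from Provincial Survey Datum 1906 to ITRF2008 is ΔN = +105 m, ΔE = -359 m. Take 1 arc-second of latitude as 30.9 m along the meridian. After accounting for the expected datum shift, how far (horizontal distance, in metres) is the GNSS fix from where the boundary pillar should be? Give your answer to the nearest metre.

Observed coordinate differences: Δφ = +0.00057°, Δλ = -0.00316°.
Converting to metres (1° lat = 111240 m, cos φ = 0.980562): observed ΔN = 63.4 m, observed ΔE = -344.7 m.
Subtracting the expected shift leaves a residual of 63.4 − (105) = -41.6 m north and -344.7 − (-359) = 14.3 m east.
Residual distance = √((-41.6)² + 14.3²) = 44.0 m.

44 m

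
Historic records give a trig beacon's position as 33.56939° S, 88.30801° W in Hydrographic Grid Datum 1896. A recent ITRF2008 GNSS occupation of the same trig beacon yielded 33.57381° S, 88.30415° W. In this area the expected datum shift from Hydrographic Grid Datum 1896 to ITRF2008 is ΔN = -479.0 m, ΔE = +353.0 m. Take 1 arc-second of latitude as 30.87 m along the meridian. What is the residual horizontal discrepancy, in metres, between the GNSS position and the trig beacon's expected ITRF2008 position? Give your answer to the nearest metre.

13 m

Observed coordinate differences: Δφ = -0.00442°, Δλ = +0.00386°.
Converting to metres (1° lat = 111132 m, cos φ = 0.833217): observed ΔN = -491.2 m, observed ΔE = 357.4 m.
Subtracting the expected shift leaves a residual of -491.2 − (-479.0) = -12.2 m north and 357.4 − (353.0) = 4.4 m east.
Residual distance = √((-12.2)² + 4.4²) = 13.0 m.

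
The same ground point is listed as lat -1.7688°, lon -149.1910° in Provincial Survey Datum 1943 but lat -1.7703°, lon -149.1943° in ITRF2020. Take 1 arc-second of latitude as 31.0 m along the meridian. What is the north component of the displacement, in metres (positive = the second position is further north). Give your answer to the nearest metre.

Δφ = -1.7703° − -1.7688° = -0.0015°; Δλ = -149.1943° − -149.1910° = -0.0033°.
1° of latitude = 3600 × 31.00 = 111600 m.
ΔN = Δφ × 111600 = -167.4 m; ΔE = Δλ × 111600 × cos(-1.7688°) = -0.0033 × 111600 × 0.999524 = -368.1 m.

ΔN = -167 m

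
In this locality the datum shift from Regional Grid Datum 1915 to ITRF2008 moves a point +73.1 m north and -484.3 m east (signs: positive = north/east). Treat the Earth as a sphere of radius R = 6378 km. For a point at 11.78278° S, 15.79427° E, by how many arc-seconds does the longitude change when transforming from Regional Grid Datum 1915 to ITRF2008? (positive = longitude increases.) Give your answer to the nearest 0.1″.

At latitude -11.78278°, cos φ = 0.978929.
One radian of longitude at latitude φ spans R cos φ, so Δλ = ΔE / (R cos φ) = -484.3 / (6378000 × 0.978929) = -7.7567e-05 rad = -15.999″.

Δλ = -16.0″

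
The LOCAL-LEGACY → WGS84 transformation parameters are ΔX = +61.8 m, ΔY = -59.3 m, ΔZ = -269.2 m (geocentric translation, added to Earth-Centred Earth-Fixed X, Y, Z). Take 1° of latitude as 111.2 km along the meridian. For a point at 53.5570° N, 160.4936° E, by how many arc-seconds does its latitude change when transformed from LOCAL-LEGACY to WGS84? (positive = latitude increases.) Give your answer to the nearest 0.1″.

sin φ = 0.804448, cos φ = 0.594023, sin λ = 0.333912, cos λ = -0.942604.
North component: ΔN = −sin φ cos λ·ΔX − sin φ sin λ·ΔY + cos φ·ΔZ = −(0.804448)(-0.942604)(61.8) − (0.804448)(0.333912)(-59.3) + (0.594023)(-269.2) = -97.12 m.
1° of latitude spans 111200 m, so Δφ = -97.12 / 111200 × 3600 = -3.144″.

Δφ = -3.1″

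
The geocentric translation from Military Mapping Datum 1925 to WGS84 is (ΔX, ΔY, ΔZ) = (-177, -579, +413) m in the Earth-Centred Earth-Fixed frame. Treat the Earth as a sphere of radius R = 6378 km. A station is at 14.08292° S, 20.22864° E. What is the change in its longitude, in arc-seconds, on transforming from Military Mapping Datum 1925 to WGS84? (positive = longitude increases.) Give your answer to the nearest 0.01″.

Δλ = -16.07″

sin φ = -0.243326, cos φ = 0.969945, sin λ = 0.345767, cos λ = 0.938320.
East component: ΔE = −sin λ·ΔX + cos λ·ΔY = −(0.345767)(-177) + (0.938320)(-579) = -482.09 m.
1° of latitude spans πR/180 = 111317 m; at latitude φ, 1° of longitude spans that × cos φ = 107971.4 m, so Δλ = -482.09 / 107971.4 × 3600 = -16.074″.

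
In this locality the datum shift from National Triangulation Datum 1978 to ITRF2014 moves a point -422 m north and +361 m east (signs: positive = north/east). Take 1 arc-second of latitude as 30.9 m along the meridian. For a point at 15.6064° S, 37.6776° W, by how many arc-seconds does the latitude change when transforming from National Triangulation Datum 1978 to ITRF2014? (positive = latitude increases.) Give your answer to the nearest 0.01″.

1″ of latitude = 30.90 m, so Δφ = -422.0 / 30.90 = -13.657″.

Δφ = -13.66″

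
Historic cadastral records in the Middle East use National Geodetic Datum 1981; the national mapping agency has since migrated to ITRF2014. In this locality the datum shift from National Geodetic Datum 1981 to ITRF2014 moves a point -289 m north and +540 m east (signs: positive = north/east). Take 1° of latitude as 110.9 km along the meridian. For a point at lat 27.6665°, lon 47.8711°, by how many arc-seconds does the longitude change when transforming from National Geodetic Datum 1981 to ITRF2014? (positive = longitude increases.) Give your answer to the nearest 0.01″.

Δλ = 19.79″

At latitude 27.6665°, cos φ = 0.885665.
1° of longitude at this latitude = 110.9 × cos φ = 98.22 km, so Δλ = 540.0 / 98220.3 = 0.0054978° = 19.792″.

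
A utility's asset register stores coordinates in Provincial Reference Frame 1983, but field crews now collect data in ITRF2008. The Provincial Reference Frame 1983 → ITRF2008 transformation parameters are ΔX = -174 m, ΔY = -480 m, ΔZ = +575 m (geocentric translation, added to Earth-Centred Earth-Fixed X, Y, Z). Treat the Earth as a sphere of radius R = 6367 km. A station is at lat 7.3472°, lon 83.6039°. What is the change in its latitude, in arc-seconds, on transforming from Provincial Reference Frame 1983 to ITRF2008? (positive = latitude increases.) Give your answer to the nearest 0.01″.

sin φ = 0.127882, cos φ = 0.991789, sin λ = 0.993776, cos λ = 0.111401.
North component: ΔN = −sin φ cos λ·ΔX − sin φ sin λ·ΔY + cos φ·ΔZ = −(0.127882)(0.111401)(-174) − (0.127882)(0.993776)(-480) + (0.991789)(575) = 633.76 m.
1° of latitude spans πR/180 = 111125 m, so Δφ = 633.76 / 111125 × 3600 = 20.531″.

Δφ = 20.53″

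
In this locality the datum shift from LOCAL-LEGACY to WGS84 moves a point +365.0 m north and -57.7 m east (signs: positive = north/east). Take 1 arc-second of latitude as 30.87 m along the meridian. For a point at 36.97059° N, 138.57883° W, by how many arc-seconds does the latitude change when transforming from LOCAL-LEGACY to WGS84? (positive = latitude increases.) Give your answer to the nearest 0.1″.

Δφ = 11.8″

1″ of latitude = 30.87 m, so Δφ = 365.0 / 30.87 = 11.824″.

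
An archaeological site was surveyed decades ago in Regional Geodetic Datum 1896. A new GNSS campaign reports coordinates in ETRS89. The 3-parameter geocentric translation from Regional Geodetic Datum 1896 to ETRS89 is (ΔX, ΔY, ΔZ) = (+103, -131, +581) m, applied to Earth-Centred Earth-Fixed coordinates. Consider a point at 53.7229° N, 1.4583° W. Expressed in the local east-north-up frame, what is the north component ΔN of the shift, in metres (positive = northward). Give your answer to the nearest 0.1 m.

The local north axis is (−sin φ cos λ, −sin φ sin λ, cos φ), giving ΔN = -83.008 − 2.688 + 343.772 = 258.08 m.

ΔN = 258.1 m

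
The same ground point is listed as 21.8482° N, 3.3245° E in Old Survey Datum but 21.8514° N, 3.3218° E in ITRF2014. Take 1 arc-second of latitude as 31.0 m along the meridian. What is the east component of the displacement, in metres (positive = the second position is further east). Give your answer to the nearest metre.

ΔE = -280 m

Δφ = 21.8514° − 21.8482° = +0.0032°; Δλ = 3.3218° − 3.3245° = -0.0027°.
1° of latitude = 3600 × 31.00 = 111600 m.
ΔN = Δφ × 111600 = 357.1 m; ΔE = Δλ × 111600 × cos(21.8482°) = -0.0027 × 111600 × 0.928173 = -279.7 m.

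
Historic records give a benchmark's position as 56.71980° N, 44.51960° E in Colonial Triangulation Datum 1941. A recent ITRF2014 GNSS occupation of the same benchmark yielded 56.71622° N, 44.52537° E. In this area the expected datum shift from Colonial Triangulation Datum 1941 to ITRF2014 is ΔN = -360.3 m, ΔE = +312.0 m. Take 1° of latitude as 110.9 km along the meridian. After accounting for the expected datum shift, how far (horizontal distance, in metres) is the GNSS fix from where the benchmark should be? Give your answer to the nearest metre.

54 m

Observed coordinate differences: Δφ = -0.00358°, Δλ = +0.00577°.
Converting to metres (1° lat = 110900 m, cos φ = 0.548734): observed ΔN = -397.0 m, observed ΔE = 351.1 m.
Subtracting the expected shift leaves a residual of -397.0 − (-360.3) = -36.7 m north and 351.1 − (312.0) = 39.1 m east.
Residual distance = √((-36.7)² + 39.1²) = 53.7 m.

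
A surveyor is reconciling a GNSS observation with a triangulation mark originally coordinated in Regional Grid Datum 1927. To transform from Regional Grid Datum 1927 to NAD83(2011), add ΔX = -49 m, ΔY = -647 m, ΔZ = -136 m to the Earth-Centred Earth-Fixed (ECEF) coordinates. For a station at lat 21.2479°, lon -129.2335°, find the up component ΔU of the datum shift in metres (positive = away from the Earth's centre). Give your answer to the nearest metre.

At φ = 21.2479°, λ = -129.2335°: sin φ = 0.362404, cos φ = 0.932021, sin λ = -0.774575, cos λ = -0.632482.
ΔU = cos φ cos λ·ΔX + cos φ sin λ·ΔY + sin φ·ΔZ = (0.932021)(-0.632482)(-49) + (0.932021)(-0.774575)(-647) + (0.362404)(-136) = 446.68 m.

ΔU = 447 m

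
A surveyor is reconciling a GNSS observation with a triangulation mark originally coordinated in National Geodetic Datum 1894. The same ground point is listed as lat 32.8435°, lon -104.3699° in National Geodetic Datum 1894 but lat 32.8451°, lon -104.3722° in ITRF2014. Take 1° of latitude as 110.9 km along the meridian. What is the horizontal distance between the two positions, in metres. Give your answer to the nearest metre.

278 m

Δφ = 32.8451° − 32.8435° = +0.0016°; Δλ = -104.3722° − -104.3699° = -0.0023°.
ΔN = Δφ × 110900 = 177.4 m; ΔE = Δλ × 110900 × cos(32.8435°) = -0.0023 × 110900 × 0.840155 = -214.3 m.
Distance = √(ΔE² + ΔN²) = √((-214.3)² + 177.4²) = 278.2 m.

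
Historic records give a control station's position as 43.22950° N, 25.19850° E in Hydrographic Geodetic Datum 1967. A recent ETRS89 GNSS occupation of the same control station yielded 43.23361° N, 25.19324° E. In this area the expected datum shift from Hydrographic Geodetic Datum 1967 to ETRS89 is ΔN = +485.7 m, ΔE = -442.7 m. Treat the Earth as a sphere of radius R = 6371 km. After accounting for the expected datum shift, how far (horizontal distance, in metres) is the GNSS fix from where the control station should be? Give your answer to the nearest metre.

33 m

Observed coordinate differences: Δφ = +0.00411°, Δλ = -0.00526°.
Converting to metres (1° lat = 111195 m, cos φ = 0.728616): observed ΔN = 457.0 m, observed ΔE = -426.2 m.
Subtracting the expected shift leaves a residual of 457.0 − (485.7) = -28.7 m north and -426.2 − (-442.7) = 16.5 m east.
Residual distance = √((-28.7)² + 16.5²) = 33.1 m.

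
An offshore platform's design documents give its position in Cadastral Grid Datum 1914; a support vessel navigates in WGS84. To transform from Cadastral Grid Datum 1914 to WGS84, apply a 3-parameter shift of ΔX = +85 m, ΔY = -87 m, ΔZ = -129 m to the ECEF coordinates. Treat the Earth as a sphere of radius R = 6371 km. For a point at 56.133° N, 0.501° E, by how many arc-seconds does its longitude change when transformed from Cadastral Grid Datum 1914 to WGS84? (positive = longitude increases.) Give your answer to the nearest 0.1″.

sin φ = 0.830333, cos φ = 0.557267, sin λ = 0.008744, cos λ = 0.999962.
East component: ΔE = −sin λ·ΔX + cos λ·ΔY = −(0.008744)(85) + (0.999962)(-87) = -87.74 m.
1° of latitude spans πR/180 = 111195 m; at latitude φ, 1° of longitude spans that × cos φ = 61965.3 m, so Δλ = -87.74 / 61965.3 × 3600 = -5.097″.

Δλ = -5.1″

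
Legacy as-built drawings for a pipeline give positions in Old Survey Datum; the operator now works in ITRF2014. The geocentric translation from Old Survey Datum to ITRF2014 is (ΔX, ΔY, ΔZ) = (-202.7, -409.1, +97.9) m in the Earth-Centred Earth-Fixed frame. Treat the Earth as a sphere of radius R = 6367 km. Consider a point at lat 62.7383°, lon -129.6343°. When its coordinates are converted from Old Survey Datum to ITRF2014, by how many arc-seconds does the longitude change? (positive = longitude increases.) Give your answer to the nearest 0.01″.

Δλ = 7.42″

sin φ = 0.888924, cos φ = 0.458055, sin λ = -0.770132, cos λ = -0.637885.
East component: ΔE = −sin λ·ΔX + cos λ·ΔY = −(-0.770132)(-202.7) + (-0.637885)(-409.1) = 104.85 m.
1° of latitude spans πR/180 = 111125 m; at latitude φ, 1° of longitude spans that × cos φ = 50901.5 m, so Δλ = 104.85 / 50901.5 × 3600 = 7.416″.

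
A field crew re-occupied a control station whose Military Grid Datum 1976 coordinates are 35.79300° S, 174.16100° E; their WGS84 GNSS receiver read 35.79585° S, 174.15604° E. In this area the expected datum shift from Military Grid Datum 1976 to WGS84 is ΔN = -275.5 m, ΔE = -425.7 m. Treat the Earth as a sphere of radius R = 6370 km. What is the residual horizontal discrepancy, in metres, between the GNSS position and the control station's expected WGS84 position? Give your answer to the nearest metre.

Observed coordinate differences: Δφ = -0.00285°, Δλ = -0.00496°.
Converting to metres (1° lat = 111177 m, cos φ = 0.811135): observed ΔN = -316.9 m, observed ΔE = -447.3 m.
Subtracting the expected shift leaves a residual of -316.9 − (-275.5) = -41.4 m north and -447.3 − (-425.7) = -21.6 m east.
Residual distance = √((-41.4)² + (-21.6)²) = 46.7 m.

47 m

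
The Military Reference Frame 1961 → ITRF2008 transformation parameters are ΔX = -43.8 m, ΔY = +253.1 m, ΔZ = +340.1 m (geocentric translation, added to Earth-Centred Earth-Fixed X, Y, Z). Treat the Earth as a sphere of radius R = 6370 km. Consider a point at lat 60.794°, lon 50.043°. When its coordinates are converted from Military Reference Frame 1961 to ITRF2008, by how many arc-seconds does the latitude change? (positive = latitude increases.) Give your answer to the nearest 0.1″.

Δφ = 0.7″

sin φ = 0.872871, cos φ = 0.487951, sin λ = 0.766527, cos λ = 0.642213.
North component: ΔN = −sin φ cos λ·ΔX − sin φ sin λ·ΔY + cos φ·ΔZ = −(0.872871)(0.642213)(-43.8) − (0.872871)(0.766527)(253.1) + (0.487951)(340.1) = 21.16 m.
1° of latitude spans πR/180 = 111177 m, so Δφ = 21.16 / 111177 × 3600 = 0.685″.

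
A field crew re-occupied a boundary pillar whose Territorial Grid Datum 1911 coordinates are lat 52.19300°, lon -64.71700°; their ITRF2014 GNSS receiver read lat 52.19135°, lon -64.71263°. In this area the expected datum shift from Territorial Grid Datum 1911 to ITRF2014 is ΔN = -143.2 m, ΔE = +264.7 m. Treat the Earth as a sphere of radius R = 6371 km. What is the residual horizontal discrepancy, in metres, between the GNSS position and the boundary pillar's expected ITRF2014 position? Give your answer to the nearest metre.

52 m

Observed coordinate differences: Δφ = -0.00165°, Δλ = +0.00437°.
Converting to metres (1° lat = 111195 m, cos φ = 0.613004): observed ΔN = -183.5 m, observed ΔE = 297.9 m.
Subtracting the expected shift leaves a residual of -183.5 − (-143.2) = -40.3 m north and 297.9 − (264.7) = 33.2 m east.
Residual distance = √((-40.3)² + 33.2²) = 52.2 m.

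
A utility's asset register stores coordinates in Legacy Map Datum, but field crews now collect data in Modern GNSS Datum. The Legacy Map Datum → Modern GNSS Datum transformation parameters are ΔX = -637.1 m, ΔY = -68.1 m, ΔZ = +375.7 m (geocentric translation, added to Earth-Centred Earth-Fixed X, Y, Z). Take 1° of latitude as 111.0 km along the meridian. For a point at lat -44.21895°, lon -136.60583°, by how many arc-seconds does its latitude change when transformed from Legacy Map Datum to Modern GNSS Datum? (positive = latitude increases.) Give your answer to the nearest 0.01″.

sin φ = -0.697402, cos φ = 0.716680, sin λ = -0.687014, cos λ = -0.726645.
North component: ΔN = −sin φ cos λ·ΔX − sin φ sin λ·ΔY + cos φ·ΔZ = −(-0.697402)(-0.726645)(-637.1) − (-0.697402)(-0.687014)(-68.1) + (0.716680)(375.7) = 624.74 m.
1° of latitude spans 111000 m, so Δφ = 624.74 / 111000 × 3600 = 20.262″.

Δφ = 20.26″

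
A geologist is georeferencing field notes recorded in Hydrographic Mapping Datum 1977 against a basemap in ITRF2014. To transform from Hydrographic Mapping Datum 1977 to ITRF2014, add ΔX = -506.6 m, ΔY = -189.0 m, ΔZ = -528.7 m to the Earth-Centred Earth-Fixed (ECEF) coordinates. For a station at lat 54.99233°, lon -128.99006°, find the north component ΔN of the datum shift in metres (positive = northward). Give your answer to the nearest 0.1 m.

The local north axis is (−sin φ cos λ, −sin φ sin λ, cos φ), giving ΔN = -261.076 − 120.323 − 303.308 = -684.71 m.

ΔN = -684.7 m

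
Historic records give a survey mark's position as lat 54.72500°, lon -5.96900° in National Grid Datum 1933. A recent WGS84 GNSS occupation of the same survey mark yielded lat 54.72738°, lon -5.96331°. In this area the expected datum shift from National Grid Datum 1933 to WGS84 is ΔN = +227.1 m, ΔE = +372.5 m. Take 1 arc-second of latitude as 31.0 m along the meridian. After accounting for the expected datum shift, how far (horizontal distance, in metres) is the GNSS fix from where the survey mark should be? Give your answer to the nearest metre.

Observed coordinate differences: Δφ = +0.00238°, Δλ = +0.00569°.
Converting to metres (1° lat = 111600 m, cos φ = 0.577501): observed ΔN = 265.6 m, observed ΔE = 366.7 m.
Subtracting the expected shift leaves a residual of 265.6 − (227.1) = 38.5 m north and 366.7 − (372.5) = -5.8 m east.
Residual distance = √(38.5² + (-5.8)²) = 38.9 m.

39 m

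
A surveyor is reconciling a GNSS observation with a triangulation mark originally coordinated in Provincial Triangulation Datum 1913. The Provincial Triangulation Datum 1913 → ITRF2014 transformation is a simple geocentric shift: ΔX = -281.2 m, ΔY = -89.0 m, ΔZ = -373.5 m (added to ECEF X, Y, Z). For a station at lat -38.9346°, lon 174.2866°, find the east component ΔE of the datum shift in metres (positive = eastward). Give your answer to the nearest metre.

ΔE = 117 m

At φ = -38.9346°, λ = 174.2866°: sin φ = -0.628433, cos φ = 0.777864, sin λ = 0.099552, cos λ = -0.995032.
ΔE = −sin λ·ΔX + cos λ·ΔY = −(0.099552)·(-281.2) + (-0.995032)·(-89.0) = 116.55 m.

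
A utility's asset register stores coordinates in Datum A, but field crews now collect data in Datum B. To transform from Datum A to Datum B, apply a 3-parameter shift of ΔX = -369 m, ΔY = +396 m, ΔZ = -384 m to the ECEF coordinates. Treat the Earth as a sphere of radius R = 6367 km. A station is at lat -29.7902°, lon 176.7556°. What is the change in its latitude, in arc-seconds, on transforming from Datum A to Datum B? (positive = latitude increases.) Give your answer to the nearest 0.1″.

sin φ = -0.496826, cos φ = 0.867850, sin λ = 0.056595, cos λ = -0.998397.
North component: ΔN = −sin φ cos λ·ΔX − sin φ sin λ·ΔY + cos φ·ΔZ = −(-0.496826)(-0.998397)(-369) − (-0.496826)(0.056595)(396) + (0.867850)(-384) = -139.09 m.
1° of latitude spans πR/180 = 111125 m, so Δφ = -139.09 / 111125 × 3600 = -4.506″.

Δφ = -4.5″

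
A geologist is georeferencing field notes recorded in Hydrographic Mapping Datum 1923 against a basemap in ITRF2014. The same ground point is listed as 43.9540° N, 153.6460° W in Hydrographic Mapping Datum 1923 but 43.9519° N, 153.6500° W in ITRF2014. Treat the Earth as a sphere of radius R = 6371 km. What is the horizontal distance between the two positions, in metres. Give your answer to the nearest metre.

396 m

Δφ = 43.9519° − 43.9540° = -0.0021°; Δλ = -153.6500° − -153.6460° = -0.0040°.
1° along a meridian = πR/180 = 111195 m.
ΔN = Δφ × 111195 = -233.5 m; ΔE = Δλ × 111195 × cos(43.9540°) = -0.0040 × 111195 × 0.719897 = -320.2 m.
Distance = √(ΔE² + ΔN²) = √((-320.2)² + (-233.5)²) = 396.3 m.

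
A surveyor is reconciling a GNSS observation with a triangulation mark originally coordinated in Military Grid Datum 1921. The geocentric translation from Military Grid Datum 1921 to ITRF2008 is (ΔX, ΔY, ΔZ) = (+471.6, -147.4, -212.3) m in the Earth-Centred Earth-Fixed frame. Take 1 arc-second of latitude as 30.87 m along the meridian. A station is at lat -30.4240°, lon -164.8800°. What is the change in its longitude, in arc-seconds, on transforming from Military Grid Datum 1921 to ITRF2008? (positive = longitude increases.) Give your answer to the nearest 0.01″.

sin φ = -0.506395, cos φ = 0.862302, sin λ = -0.260842, cos λ = -0.965382.
East component: ΔE = −sin λ·ΔX + cos λ·ΔY = −(-0.260842)(471.6) + (-0.965382)(-147.4) = 265.31 m.
1° of latitude spans 3600 × 30.87 = 111132 m; at latitude φ, 1° of longitude spans that × cos φ = 95829.3 m, so Δλ = 265.31 / 95829.3 × 3600 = 9.967″.

Δλ = 9.97″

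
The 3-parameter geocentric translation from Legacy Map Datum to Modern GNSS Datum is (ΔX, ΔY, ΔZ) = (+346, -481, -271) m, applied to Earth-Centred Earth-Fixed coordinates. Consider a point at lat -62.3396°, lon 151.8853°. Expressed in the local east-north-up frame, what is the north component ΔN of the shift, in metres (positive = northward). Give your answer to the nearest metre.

At φ = -62.3396°, λ = 151.8853°: sin φ = -0.885715, cos φ = 0.464230, sin λ = 0.471238, cos λ = -0.882006.
ΔN = −sin φ cos λ·ΔX − sin φ sin λ·ΔY + cos φ·ΔZ = −(-0.885715)(-0.882006)(346) − (-0.885715)(0.471238)(-481) + (0.464230)(-271) = -596.86 m.

ΔN = -597 m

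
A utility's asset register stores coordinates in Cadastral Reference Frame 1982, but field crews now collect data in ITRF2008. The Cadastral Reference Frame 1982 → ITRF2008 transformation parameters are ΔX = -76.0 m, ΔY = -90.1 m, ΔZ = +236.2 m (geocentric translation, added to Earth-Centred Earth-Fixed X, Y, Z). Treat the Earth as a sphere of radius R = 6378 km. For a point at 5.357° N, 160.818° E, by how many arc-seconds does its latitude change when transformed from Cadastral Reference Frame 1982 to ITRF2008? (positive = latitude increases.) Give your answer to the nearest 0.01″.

sin φ = 0.093361, cos φ = 0.995632, sin λ = 0.328570, cos λ = -0.944480.
North component: ΔN = −sin φ cos λ·ΔX − sin φ sin λ·ΔY + cos φ·ΔZ = −(0.093361)(-0.944480)(-76.0) − (0.093361)(0.328570)(-90.1) + (0.995632)(236.2) = 231.23 m.
1° of latitude spans πR/180 = 111317 m, so Δφ = 231.23 / 111317 × 3600 = 7.478″.

Δφ = 7.48″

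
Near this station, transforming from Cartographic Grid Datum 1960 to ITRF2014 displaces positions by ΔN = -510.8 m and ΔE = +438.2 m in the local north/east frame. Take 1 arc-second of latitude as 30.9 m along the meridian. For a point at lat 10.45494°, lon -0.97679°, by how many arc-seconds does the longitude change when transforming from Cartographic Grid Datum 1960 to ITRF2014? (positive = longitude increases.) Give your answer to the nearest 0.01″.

At latitude 10.45494°, cos φ = 0.983398.
1″ of longitude at this latitude = 30.90 × cos φ = 30.3870 m, so Δλ = 438.2 / 30.3870 = 14.421″.

Δλ = 14.42″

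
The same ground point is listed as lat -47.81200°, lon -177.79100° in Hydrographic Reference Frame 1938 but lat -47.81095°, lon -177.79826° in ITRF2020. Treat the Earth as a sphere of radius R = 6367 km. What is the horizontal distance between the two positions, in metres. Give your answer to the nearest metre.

Δφ = -47.81095° − -47.81200° = +0.00105°; Δλ = -177.79826° − -177.79100° = -0.00726°.
1° along a meridian = πR/180 = 111125 m.
ΔN = Δφ × 111125 = 116.7 m; ΔE = Δλ × 111125 × cos(-47.81200°) = -0.00726 × 111125 × 0.671565 = -541.8 m.
Distance = √(ΔE² + ΔN²) = √((-541.8)² + 116.7²) = 554.2 m.

554 m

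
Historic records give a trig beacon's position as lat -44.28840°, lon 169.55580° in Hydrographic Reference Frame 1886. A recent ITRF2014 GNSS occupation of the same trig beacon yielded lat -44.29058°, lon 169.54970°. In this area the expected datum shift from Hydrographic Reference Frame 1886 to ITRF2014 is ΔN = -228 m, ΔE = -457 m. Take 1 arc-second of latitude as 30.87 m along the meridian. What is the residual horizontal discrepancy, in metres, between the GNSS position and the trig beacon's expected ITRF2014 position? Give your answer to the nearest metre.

32 m

Observed coordinate differences: Δφ = -0.00218°, Δλ = -0.00610°.
Converting to metres (1° lat = 111132 m, cos φ = 0.715834): observed ΔN = -242.3 m, observed ΔE = -485.3 m.
Subtracting the expected shift leaves a residual of -242.3 − (-228) = -14.3 m north and -485.3 − (-457) = -28.3 m east.
Residual distance = √((-14.3)² + (-28.3)²) = 31.7 m.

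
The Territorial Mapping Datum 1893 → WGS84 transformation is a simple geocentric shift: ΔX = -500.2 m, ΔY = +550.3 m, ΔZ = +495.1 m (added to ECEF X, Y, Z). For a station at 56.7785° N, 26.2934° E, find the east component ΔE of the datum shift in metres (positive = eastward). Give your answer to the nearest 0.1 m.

ΔE = 714.9 m

The local east axis at (φ, λ) is (−sin λ, cos λ, 0), so ΔE = −sin(26.2934°)·(-500.2) + cos(26.2934°)·550.3 = 714.94 m.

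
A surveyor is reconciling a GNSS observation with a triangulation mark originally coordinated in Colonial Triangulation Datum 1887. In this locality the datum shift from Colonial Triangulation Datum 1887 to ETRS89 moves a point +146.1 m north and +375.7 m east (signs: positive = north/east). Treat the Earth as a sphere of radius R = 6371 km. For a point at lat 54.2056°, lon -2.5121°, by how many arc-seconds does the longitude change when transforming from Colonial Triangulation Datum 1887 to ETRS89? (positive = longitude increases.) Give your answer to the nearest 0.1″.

At latitude 54.2056°, cos φ = 0.584878.
One radian of longitude at latitude φ spans R cos φ, so Δλ = ΔE / (R cos φ) = 375.7 / (6371000 × 0.584878) = 1.0082e-04 rad = 20.797″.

Δλ = 20.8″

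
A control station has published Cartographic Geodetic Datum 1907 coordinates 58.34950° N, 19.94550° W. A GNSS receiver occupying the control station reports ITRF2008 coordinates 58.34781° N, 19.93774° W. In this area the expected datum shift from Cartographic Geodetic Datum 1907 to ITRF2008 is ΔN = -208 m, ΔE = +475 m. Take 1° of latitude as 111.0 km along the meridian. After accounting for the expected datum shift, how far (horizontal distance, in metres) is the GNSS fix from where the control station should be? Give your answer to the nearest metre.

Observed coordinate differences: Δφ = -0.00169°, Δλ = +0.00776°.
Converting to metres (1° lat = 111000 m, cos φ = 0.524736): observed ΔN = -187.6 m, observed ΔE = 452.0 m.
Subtracting the expected shift leaves a residual of -187.6 − (-208) = 20.4 m north and 452.0 − (475) = -23.0 m east.
Residual distance = √(20.4² + (-23.0)²) = 30.8 m.

31 m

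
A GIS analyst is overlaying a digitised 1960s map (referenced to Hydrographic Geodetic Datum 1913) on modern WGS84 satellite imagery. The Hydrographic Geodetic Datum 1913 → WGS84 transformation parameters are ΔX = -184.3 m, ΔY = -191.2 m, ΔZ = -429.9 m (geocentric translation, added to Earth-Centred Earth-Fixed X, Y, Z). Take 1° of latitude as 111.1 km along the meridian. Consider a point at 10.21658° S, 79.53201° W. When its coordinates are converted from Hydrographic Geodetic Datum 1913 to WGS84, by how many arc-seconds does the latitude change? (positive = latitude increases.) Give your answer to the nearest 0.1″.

Δφ = -12.8″

sin φ = -0.177370, cos φ = 0.984144, sin λ = -0.983357, cos λ = 0.181686.
North component: ΔN = −sin φ cos λ·ΔX − sin φ sin λ·ΔY + cos φ·ΔZ = −(-0.177370)(0.181686)(-184.3) − (-0.177370)(-0.983357)(-191.2) + (0.984144)(-429.9) = -395.67 m.
1° of latitude spans 111100 m, so Δφ = -395.67 / 111100 × 3600 = -12.821″.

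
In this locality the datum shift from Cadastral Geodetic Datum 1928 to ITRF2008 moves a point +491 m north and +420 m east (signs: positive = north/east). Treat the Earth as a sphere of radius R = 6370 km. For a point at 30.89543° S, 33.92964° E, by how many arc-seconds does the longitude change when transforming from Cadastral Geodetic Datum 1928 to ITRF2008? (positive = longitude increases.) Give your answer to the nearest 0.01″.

At latitude -30.89543°, cos φ = 0.858106.
One radian of longitude at latitude φ spans R cos φ, so Δλ = ΔE / (R cos φ) = 420.0 / (6370000 × 0.858106) = 7.6837e-05 rad = 15.849″.

Δλ = 15.85″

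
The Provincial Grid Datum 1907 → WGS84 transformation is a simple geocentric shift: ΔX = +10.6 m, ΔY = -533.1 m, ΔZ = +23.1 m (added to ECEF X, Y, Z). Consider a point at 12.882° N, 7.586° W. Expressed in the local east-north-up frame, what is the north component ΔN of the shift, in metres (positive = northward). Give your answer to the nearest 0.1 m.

At φ = 12.882°, λ = -7.586°: sin φ = 0.222944, cos φ = 0.974831, sin λ = -0.132014, cos λ = 0.991248.
ΔN = −sin φ cos λ·ΔX − sin φ sin λ·ΔY + cos φ·ΔZ = −(0.222944)(0.991248)(10.6) − (0.222944)(-0.132014)(-533.1) + (0.974831)(23.1) = 4.49 m.

ΔN = 4.5 m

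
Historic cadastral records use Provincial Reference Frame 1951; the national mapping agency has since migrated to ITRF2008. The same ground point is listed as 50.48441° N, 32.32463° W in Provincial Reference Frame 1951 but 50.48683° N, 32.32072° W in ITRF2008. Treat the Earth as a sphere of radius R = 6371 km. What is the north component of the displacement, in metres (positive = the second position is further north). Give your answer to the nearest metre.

ΔN = 269 m

Δφ = 50.48683° − 50.48441° = +0.00242°; Δλ = -32.32072° − -32.32463° = +0.00391°.
1° along a meridian = πR/180 = 111195 m.
ΔN = Δφ × 111195 = 269.1 m; ΔE = Δλ × 111195 × cos(50.48441°) = +0.00391 × 111195 × 0.636288 = 276.6 m.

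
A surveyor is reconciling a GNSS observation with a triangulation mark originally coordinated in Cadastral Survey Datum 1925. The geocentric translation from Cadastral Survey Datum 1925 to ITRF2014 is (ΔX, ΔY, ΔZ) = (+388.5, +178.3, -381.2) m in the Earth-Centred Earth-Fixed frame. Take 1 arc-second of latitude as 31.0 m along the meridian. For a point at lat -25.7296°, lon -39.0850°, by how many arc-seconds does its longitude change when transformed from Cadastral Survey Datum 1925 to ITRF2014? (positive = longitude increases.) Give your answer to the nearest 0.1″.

sin φ = -0.434125, cos φ = 0.900853, sin λ = -0.630473, cos λ = 0.776211.
East component: ΔE = −sin λ·ΔX + cos λ·ΔY = −(-0.630473)(388.5) + (0.776211)(178.3) = 383.34 m.
1° of latitude spans 3600 × 31.00 = 111600 m; at latitude φ, 1° of longitude spans that × cos φ = 100535.2 m, so Δλ = 383.34 / 100535.2 × 3600 = 13.727″.

Δλ = 13.7″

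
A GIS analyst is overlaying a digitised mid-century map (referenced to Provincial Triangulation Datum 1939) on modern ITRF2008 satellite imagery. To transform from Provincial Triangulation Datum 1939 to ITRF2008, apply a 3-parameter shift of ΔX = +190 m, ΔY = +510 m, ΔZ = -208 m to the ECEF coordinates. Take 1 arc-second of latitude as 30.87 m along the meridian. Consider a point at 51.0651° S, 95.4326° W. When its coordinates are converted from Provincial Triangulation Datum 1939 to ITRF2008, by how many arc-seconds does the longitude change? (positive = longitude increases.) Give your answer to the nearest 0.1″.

sin φ = -0.777860, cos φ = 0.628437, sin λ = -0.995508, cos λ = -0.094675.
East component: ΔE = −sin λ·ΔX + cos λ·ΔY = −(-0.995508)(190) + (-0.094675)(510) = 140.86 m.
1° of latitude spans 3600 × 30.87 = 111132 m; at latitude φ, 1° of longitude spans that × cos φ = 69839.5 m, so Δλ = 140.86 / 69839.5 × 3600 = 7.261″.

Δλ = 7.3″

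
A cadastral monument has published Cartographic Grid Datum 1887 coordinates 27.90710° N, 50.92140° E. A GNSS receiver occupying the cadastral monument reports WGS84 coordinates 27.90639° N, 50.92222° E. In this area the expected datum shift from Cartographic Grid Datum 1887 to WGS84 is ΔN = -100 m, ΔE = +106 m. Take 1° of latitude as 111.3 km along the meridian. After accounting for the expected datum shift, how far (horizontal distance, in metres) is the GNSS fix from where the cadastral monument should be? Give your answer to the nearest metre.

33 m

Observed coordinate differences: Δφ = -0.00071°, Δλ = +0.00082°.
Converting to metres (1° lat = 111300 m, cos φ = 0.883708): observed ΔN = -79.0 m, observed ΔE = 80.7 m.
Subtracting the expected shift leaves a residual of -79.0 − (-100) = 21.0 m north and 80.7 − (106) = -25.3 m east.
Residual distance = √(21.0² + (-25.3)²) = 32.9 m.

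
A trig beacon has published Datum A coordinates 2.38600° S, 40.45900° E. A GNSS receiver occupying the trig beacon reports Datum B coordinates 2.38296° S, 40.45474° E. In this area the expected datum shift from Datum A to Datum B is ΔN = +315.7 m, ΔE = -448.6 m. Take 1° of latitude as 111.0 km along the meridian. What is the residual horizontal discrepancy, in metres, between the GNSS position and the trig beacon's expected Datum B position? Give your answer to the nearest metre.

Observed coordinate differences: Δφ = +0.00304°, Δλ = -0.00426°.
Converting to metres (1° lat = 111000 m, cos φ = 0.999133): observed ΔN = 337.4 m, observed ΔE = -472.5 m.
Subtracting the expected shift leaves a residual of 337.4 − (315.7) = 21.7 m north and -472.5 − (-448.6) = -23.9 m east.
Residual distance = √(21.7² + (-23.9)²) = 32.3 m.

32 m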